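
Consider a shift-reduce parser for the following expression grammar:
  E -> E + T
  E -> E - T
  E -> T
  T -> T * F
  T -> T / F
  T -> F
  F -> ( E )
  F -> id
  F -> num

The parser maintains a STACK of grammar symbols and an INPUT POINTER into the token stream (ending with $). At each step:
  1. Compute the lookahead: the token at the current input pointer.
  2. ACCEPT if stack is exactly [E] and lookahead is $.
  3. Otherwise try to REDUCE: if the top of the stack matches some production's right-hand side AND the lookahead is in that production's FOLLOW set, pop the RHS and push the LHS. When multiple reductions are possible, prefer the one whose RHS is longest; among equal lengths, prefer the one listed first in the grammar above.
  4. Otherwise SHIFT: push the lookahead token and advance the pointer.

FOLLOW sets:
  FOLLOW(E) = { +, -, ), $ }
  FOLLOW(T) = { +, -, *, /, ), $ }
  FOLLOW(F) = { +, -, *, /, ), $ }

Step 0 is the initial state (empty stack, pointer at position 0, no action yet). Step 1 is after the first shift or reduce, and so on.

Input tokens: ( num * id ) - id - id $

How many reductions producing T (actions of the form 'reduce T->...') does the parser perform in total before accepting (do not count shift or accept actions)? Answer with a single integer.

Step 1: shift (. Stack=[(] ptr=1 lookahead=num remaining=[num * id ) - id - id $]
Step 2: shift num. Stack=[( num] ptr=2 lookahead=* remaining=[* id ) - id - id $]
Step 3: reduce F->num. Stack=[( F] ptr=2 lookahead=* remaining=[* id ) - id - id $]
Step 4: reduce T->F. Stack=[( T] ptr=2 lookahead=* remaining=[* id ) - id - id $]
Step 5: shift *. Stack=[( T *] ptr=3 lookahead=id remaining=[id ) - id - id $]
Step 6: shift id. Stack=[( T * id] ptr=4 lookahead=) remaining=[) - id - id $]
Step 7: reduce F->id. Stack=[( T * F] ptr=4 lookahead=) remaining=[) - id - id $]
Step 8: reduce T->T * F. Stack=[( T] ptr=4 lookahead=) remaining=[) - id - id $]
Step 9: reduce E->T. Stack=[( E] ptr=4 lookahead=) remaining=[) - id - id $]
Step 10: shift ). Stack=[( E )] ptr=5 lookahead=- remaining=[- id - id $]
Step 11: reduce F->( E ). Stack=[F] ptr=5 lookahead=- remaining=[- id - id $]
Step 12: reduce T->F. Stack=[T] ptr=5 lookahead=- remaining=[- id - id $]
Step 13: reduce E->T. Stack=[E] ptr=5 lookahead=- remaining=[- id - id $]
Step 14: shift -. Stack=[E -] ptr=6 lookahead=id remaining=[id - id $]
Step 15: shift id. Stack=[E - id] ptr=7 lookahead=- remaining=[- id $]
Step 16: reduce F->id. Stack=[E - F] ptr=7 lookahead=- remaining=[- id $]
Step 17: reduce T->F. Stack=[E - T] ptr=7 lookahead=- remaining=[- id $]
Step 18: reduce E->E - T. Stack=[E] ptr=7 lookahead=- remaining=[- id $]
Step 19: shift -. Stack=[E -] ptr=8 lookahead=id remaining=[id $]
Step 20: shift id. Stack=[E - id] ptr=9 lookahead=$ remaining=[$]
Step 21: reduce F->id. Stack=[E - F] ptr=9 lookahead=$ remaining=[$]
Step 22: reduce T->F. Stack=[E - T] ptr=9 lookahead=$ remaining=[$]
Step 23: reduce E->E - T. Stack=[E] ptr=9 lookahead=$ remaining=[$]
Step 24: accept. Stack=[E] ptr=9 lookahead=$ remaining=[$]

Answer: 5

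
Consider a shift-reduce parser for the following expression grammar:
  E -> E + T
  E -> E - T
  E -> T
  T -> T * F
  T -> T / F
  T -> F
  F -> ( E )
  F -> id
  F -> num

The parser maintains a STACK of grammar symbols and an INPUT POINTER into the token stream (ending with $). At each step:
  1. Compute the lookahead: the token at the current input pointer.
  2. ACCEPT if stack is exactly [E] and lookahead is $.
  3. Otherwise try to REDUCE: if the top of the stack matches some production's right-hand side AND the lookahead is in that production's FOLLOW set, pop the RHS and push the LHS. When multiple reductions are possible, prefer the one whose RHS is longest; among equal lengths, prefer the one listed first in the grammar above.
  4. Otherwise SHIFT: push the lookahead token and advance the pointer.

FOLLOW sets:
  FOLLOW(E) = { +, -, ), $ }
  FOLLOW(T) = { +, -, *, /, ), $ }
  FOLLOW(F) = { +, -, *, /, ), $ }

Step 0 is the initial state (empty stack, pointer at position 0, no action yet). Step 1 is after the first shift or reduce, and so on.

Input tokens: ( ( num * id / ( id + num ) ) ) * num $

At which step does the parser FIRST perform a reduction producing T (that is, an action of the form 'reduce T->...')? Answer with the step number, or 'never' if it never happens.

Step 1: shift (. Stack=[(] ptr=1 lookahead=( remaining=[( num * id / ( id + num ) ) ) * num $]
Step 2: shift (. Stack=[( (] ptr=2 lookahead=num remaining=[num * id / ( id + num ) ) ) * num $]
Step 3: shift num. Stack=[( ( num] ptr=3 lookahead=* remaining=[* id / ( id + num ) ) ) * num $]
Step 4: reduce F->num. Stack=[( ( F] ptr=3 lookahead=* remaining=[* id / ( id + num ) ) ) * num $]
Step 5: reduce T->F. Stack=[( ( T] ptr=3 lookahead=* remaining=[* id / ( id + num ) ) ) * num $]

Answer: 5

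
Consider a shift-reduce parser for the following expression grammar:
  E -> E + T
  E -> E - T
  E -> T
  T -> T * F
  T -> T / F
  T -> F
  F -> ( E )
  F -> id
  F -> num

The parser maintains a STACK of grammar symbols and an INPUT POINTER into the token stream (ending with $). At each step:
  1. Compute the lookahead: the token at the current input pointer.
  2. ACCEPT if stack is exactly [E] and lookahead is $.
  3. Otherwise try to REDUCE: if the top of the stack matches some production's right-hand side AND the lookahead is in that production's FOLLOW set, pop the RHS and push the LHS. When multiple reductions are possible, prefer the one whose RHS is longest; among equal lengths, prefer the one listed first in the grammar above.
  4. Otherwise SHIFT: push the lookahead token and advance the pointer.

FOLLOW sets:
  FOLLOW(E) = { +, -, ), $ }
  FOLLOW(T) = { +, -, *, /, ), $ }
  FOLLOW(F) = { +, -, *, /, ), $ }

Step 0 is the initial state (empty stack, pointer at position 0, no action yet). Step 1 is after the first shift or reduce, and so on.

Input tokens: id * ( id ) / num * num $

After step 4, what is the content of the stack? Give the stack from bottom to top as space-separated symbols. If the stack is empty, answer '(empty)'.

Answer: T *

Derivation:
Step 1: shift id. Stack=[id] ptr=1 lookahead=* remaining=[* ( id ) / num * num $]
Step 2: reduce F->id. Stack=[F] ptr=1 lookahead=* remaining=[* ( id ) / num * num $]
Step 3: reduce T->F. Stack=[T] ptr=1 lookahead=* remaining=[* ( id ) / num * num $]
Step 4: shift *. Stack=[T *] ptr=2 lookahead=( remaining=[( id ) / num * num $]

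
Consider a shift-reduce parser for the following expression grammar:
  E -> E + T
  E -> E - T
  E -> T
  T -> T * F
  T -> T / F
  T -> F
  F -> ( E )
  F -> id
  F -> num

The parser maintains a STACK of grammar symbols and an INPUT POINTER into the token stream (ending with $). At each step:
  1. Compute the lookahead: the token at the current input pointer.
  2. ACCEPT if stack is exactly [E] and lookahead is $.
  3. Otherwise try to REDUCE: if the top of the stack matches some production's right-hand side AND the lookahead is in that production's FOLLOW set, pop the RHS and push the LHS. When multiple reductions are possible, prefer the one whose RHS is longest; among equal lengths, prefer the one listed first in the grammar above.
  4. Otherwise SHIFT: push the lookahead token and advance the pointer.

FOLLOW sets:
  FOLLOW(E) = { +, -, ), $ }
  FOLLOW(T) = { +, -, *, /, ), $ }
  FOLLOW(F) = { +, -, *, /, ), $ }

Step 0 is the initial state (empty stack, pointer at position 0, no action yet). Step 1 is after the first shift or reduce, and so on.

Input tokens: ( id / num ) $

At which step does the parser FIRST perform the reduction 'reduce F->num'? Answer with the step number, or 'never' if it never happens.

Answer: 7

Derivation:
Step 1: shift (. Stack=[(] ptr=1 lookahead=id remaining=[id / num ) $]
Step 2: shift id. Stack=[( id] ptr=2 lookahead=/ remaining=[/ num ) $]
Step 3: reduce F->id. Stack=[( F] ptr=2 lookahead=/ remaining=[/ num ) $]
Step 4: reduce T->F. Stack=[( T] ptr=2 lookahead=/ remaining=[/ num ) $]
Step 5: shift /. Stack=[( T /] ptr=3 lookahead=num remaining=[num ) $]
Step 6: shift num. Stack=[( T / num] ptr=4 lookahead=) remaining=[) $]
Step 7: reduce F->num. Stack=[( T / F] ptr=4 lookahead=) remaining=[) $]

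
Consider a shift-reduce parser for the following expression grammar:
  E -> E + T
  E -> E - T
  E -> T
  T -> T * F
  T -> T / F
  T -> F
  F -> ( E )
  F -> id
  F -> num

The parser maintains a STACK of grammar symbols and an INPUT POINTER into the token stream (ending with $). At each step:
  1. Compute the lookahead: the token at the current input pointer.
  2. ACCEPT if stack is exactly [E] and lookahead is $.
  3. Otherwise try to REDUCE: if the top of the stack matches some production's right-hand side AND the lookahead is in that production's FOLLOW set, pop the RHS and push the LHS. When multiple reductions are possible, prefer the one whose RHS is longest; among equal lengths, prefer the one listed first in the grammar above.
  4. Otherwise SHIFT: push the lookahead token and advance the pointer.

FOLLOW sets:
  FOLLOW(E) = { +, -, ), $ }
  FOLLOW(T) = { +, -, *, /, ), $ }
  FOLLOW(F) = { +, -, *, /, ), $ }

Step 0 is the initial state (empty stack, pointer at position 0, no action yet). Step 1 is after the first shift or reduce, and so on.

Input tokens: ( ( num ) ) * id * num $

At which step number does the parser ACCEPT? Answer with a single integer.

Answer: 23

Derivation:
Step 1: shift (. Stack=[(] ptr=1 lookahead=( remaining=[( num ) ) * id * num $]
Step 2: shift (. Stack=[( (] ptr=2 lookahead=num remaining=[num ) ) * id * num $]
Step 3: shift num. Stack=[( ( num] ptr=3 lookahead=) remaining=[) ) * id * num $]
Step 4: reduce F->num. Stack=[( ( F] ptr=3 lookahead=) remaining=[) ) * id * num $]
Step 5: reduce T->F. Stack=[( ( T] ptr=3 lookahead=) remaining=[) ) * id * num $]
Step 6: reduce E->T. Stack=[( ( E] ptr=3 lookahead=) remaining=[) ) * id * num $]
Step 7: shift ). Stack=[( ( E )] ptr=4 lookahead=) remaining=[) * id * num $]
Step 8: reduce F->( E ). Stack=[( F] ptr=4 lookahead=) remaining=[) * id * num $]
Step 9: reduce T->F. Stack=[( T] ptr=4 lookahead=) remaining=[) * id * num $]
Step 10: reduce E->T. Stack=[( E] ptr=4 lookahead=) remaining=[) * id * num $]
Step 11: shift ). Stack=[( E )] ptr=5 lookahead=* remaining=[* id * num $]
Step 12: reduce F->( E ). Stack=[F] ptr=5 lookahead=* remaining=[* id * num $]
Step 13: reduce T->F. Stack=[T] ptr=5 lookahead=* remaining=[* id * num $]
Step 14: shift *. Stack=[T *] ptr=6 lookahead=id remaining=[id * num $]
Step 15: shift id. Stack=[T * id] ptr=7 lookahead=* remaining=[* num $]
Step 16: reduce F->id. Stack=[T * F] ptr=7 lookahead=* remaining=[* num $]
Step 17: reduce T->T * F. Stack=[T] ptr=7 lookahead=* remaining=[* num $]
Step 18: shift *. Stack=[T *] ptr=8 lookahead=num remaining=[num $]
Step 19: shift num. Stack=[T * num] ptr=9 lookahead=$ remaining=[$]
Step 20: reduce F->num. Stack=[T * F] ptr=9 lookahead=$ remaining=[$]
Step 21: reduce T->T * F. Stack=[T] ptr=9 lookahead=$ remaining=[$]
Step 22: reduce E->T. Stack=[E] ptr=9 lookahead=$ remaining=[$]
Step 23: accept. Stack=[E] ptr=9 lookahead=$ remaining=[$]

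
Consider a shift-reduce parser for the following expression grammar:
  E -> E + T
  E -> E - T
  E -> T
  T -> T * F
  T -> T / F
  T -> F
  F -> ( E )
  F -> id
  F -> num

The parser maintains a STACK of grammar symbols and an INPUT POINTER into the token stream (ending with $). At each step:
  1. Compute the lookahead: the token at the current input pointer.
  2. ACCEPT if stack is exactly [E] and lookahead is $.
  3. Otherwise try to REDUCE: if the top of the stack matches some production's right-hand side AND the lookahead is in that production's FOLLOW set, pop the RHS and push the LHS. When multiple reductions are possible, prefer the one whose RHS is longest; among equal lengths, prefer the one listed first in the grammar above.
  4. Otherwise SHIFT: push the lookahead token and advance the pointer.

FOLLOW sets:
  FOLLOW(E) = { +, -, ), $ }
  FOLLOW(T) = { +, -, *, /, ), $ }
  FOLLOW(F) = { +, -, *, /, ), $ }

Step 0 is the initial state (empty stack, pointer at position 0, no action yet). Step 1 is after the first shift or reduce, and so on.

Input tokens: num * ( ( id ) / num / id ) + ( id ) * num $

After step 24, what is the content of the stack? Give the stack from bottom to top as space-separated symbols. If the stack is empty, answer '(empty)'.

Answer: T * F

Derivation:
Step 1: shift num. Stack=[num] ptr=1 lookahead=* remaining=[* ( ( id ) / num / id ) + ( id ) * num $]
Step 2: reduce F->num. Stack=[F] ptr=1 lookahead=* remaining=[* ( ( id ) / num / id ) + ( id ) * num $]
Step 3: reduce T->F. Stack=[T] ptr=1 lookahead=* remaining=[* ( ( id ) / num / id ) + ( id ) * num $]
Step 4: shift *. Stack=[T *] ptr=2 lookahead=( remaining=[( ( id ) / num / id ) + ( id ) * num $]
Step 5: shift (. Stack=[T * (] ptr=3 lookahead=( remaining=[( id ) / num / id ) + ( id ) * num $]
Step 6: shift (. Stack=[T * ( (] ptr=4 lookahead=id remaining=[id ) / num / id ) + ( id ) * num $]
Step 7: shift id. Stack=[T * ( ( id] ptr=5 lookahead=) remaining=[) / num / id ) + ( id ) * num $]
Step 8: reduce F->id. Stack=[T * ( ( F] ptr=5 lookahead=) remaining=[) / num / id ) + ( id ) * num $]
Step 9: reduce T->F. Stack=[T * ( ( T] ptr=5 lookahead=) remaining=[) / num / id ) + ( id ) * num $]
Step 10: reduce E->T. Stack=[T * ( ( E] ptr=5 lookahead=) remaining=[) / num / id ) + ( id ) * num $]
Step 11: shift ). Stack=[T * ( ( E )] ptr=6 lookahead=/ remaining=[/ num / id ) + ( id ) * num $]
Step 12: reduce F->( E ). Stack=[T * ( F] ptr=6 lookahead=/ remaining=[/ num / id ) + ( id ) * num $]
Step 13: reduce T->F. Stack=[T * ( T] ptr=6 lookahead=/ remaining=[/ num / id ) + ( id ) * num $]
Step 14: shift /. Stack=[T * ( T /] ptr=7 lookahead=num remaining=[num / id ) + ( id ) * num $]
Step 15: shift num. Stack=[T * ( T / num] ptr=8 lookahead=/ remaining=[/ id ) + ( id ) * num $]
Step 16: reduce F->num. Stack=[T * ( T / F] ptr=8 lookahead=/ remaining=[/ id ) + ( id ) * num $]
Step 17: reduce T->T / F. Stack=[T * ( T] ptr=8 lookahead=/ remaining=[/ id ) + ( id ) * num $]
Step 18: shift /. Stack=[T * ( T /] ptr=9 lookahead=id remaining=[id ) + ( id ) * num $]
Step 19: shift id. Stack=[T * ( T / id] ptr=10 lookahead=) remaining=[) + ( id ) * num $]
Step 20: reduce F->id. Stack=[T * ( T / F] ptr=10 lookahead=) remaining=[) + ( id ) * num $]
Step 21: reduce T->T / F. Stack=[T * ( T] ptr=10 lookahead=) remaining=[) + ( id ) * num $]
Step 22: reduce E->T. Stack=[T * ( E] ptr=10 lookahead=) remaining=[) + ( id ) * num $]
Step 23: shift ). Stack=[T * ( E )] ptr=11 lookahead=+ remaining=[+ ( id ) * num $]
Step 24: reduce F->( E ). Stack=[T * F] ptr=11 lookahead=+ remaining=[+ ( id ) * num $]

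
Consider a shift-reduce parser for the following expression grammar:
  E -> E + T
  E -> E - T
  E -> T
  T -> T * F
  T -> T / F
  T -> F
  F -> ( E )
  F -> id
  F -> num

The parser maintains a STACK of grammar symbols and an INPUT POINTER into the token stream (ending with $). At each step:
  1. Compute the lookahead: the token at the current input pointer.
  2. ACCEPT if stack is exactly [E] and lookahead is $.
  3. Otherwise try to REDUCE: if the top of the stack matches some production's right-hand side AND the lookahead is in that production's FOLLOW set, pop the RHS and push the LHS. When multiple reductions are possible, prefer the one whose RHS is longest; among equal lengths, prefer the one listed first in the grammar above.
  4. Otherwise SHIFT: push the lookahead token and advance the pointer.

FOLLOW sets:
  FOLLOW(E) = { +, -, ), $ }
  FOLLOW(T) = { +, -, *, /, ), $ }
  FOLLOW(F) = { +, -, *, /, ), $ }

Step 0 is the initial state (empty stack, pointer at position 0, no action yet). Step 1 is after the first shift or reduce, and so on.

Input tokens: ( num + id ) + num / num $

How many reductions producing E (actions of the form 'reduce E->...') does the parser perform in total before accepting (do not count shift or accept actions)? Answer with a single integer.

Step 1: shift (. Stack=[(] ptr=1 lookahead=num remaining=[num + id ) + num / num $]
Step 2: shift num. Stack=[( num] ptr=2 lookahead=+ remaining=[+ id ) + num / num $]
Step 3: reduce F->num. Stack=[( F] ptr=2 lookahead=+ remaining=[+ id ) + num / num $]
Step 4: reduce T->F. Stack=[( T] ptr=2 lookahead=+ remaining=[+ id ) + num / num $]
Step 5: reduce E->T. Stack=[( E] ptr=2 lookahead=+ remaining=[+ id ) + num / num $]
Step 6: shift +. Stack=[( E +] ptr=3 lookahead=id remaining=[id ) + num / num $]
Step 7: shift id. Stack=[( E + id] ptr=4 lookahead=) remaining=[) + num / num $]
Step 8: reduce F->id. Stack=[( E + F] ptr=4 lookahead=) remaining=[) + num / num $]
Step 9: reduce T->F. Stack=[( E + T] ptr=4 lookahead=) remaining=[) + num / num $]
Step 10: reduce E->E + T. Stack=[( E] ptr=4 lookahead=) remaining=[) + num / num $]
Step 11: shift ). Stack=[( E )] ptr=5 lookahead=+ remaining=[+ num / num $]
Step 12: reduce F->( E ). Stack=[F] ptr=5 lookahead=+ remaining=[+ num / num $]
Step 13: reduce T->F. Stack=[T] ptr=5 lookahead=+ remaining=[+ num / num $]
Step 14: reduce E->T. Stack=[E] ptr=5 lookahead=+ remaining=[+ num / num $]
Step 15: shift +. Stack=[E +] ptr=6 lookahead=num remaining=[num / num $]
Step 16: shift num. Stack=[E + num] ptr=7 lookahead=/ remaining=[/ num $]
Step 17: reduce F->num. Stack=[E + F] ptr=7 lookahead=/ remaining=[/ num $]
Step 18: reduce T->F. Stack=[E + T] ptr=7 lookahead=/ remaining=[/ num $]
Step 19: shift /. Stack=[E + T /] ptr=8 lookahead=num remaining=[num $]
Step 20: shift num. Stack=[E + T / num] ptr=9 lookahead=$ remaining=[$]
Step 21: reduce F->num. Stack=[E + T / F] ptr=9 lookahead=$ remaining=[$]
Step 22: reduce T->T / F. Stack=[E + T] ptr=9 lookahead=$ remaining=[$]
Step 23: reduce E->E + T. Stack=[E] ptr=9 lookahead=$ remaining=[$]
Step 24: accept. Stack=[E] ptr=9 lookahead=$ remaining=[$]

Answer: 4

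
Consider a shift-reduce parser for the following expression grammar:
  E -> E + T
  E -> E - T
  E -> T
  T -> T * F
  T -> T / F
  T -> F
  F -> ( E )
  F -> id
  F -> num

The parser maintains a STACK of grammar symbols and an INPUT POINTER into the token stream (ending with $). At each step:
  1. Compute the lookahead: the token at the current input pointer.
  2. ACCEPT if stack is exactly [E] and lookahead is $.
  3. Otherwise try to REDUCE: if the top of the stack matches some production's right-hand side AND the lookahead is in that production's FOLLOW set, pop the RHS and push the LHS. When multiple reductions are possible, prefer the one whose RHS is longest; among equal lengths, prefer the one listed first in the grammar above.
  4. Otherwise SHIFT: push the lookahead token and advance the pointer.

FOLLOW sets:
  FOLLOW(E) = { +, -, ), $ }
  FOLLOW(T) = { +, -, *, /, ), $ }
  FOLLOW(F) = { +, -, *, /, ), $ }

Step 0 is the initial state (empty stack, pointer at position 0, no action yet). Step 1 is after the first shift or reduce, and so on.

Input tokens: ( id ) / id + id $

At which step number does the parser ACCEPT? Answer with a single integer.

Answer: 19

Derivation:
Step 1: shift (. Stack=[(] ptr=1 lookahead=id remaining=[id ) / id + id $]
Step 2: shift id. Stack=[( id] ptr=2 lookahead=) remaining=[) / id + id $]
Step 3: reduce F->id. Stack=[( F] ptr=2 lookahead=) remaining=[) / id + id $]
Step 4: reduce T->F. Stack=[( T] ptr=2 lookahead=) remaining=[) / id + id $]
Step 5: reduce E->T. Stack=[( E] ptr=2 lookahead=) remaining=[) / id + id $]
Step 6: shift ). Stack=[( E )] ptr=3 lookahead=/ remaining=[/ id + id $]
Step 7: reduce F->( E ). Stack=[F] ptr=3 lookahead=/ remaining=[/ id + id $]
Step 8: reduce T->F. Stack=[T] ptr=3 lookahead=/ remaining=[/ id + id $]
Step 9: shift /. Stack=[T /] ptr=4 lookahead=id remaining=[id + id $]
Step 10: shift id. Stack=[T / id] ptr=5 lookahead=+ remaining=[+ id $]
Step 11: reduce F->id. Stack=[T / F] ptr=5 lookahead=+ remaining=[+ id $]
Step 12: reduce T->T / F. Stack=[T] ptr=5 lookahead=+ remaining=[+ id $]
Step 13: reduce E->T. Stack=[E] ptr=5 lookahead=+ remaining=[+ id $]
Step 14: shift +. Stack=[E +] ptr=6 lookahead=id remaining=[id $]
Step 15: shift id. Stack=[E + id] ptr=7 lookahead=$ remaining=[$]
Step 16: reduce F->id. Stack=[E + F] ptr=7 lookahead=$ remaining=[$]
Step 17: reduce T->F. Stack=[E + T] ptr=7 lookahead=$ remaining=[$]
Step 18: reduce E->E + T. Stack=[E] ptr=7 lookahead=$ remaining=[$]
Step 19: accept. Stack=[E] ptr=7 lookahead=$ remaining=[$]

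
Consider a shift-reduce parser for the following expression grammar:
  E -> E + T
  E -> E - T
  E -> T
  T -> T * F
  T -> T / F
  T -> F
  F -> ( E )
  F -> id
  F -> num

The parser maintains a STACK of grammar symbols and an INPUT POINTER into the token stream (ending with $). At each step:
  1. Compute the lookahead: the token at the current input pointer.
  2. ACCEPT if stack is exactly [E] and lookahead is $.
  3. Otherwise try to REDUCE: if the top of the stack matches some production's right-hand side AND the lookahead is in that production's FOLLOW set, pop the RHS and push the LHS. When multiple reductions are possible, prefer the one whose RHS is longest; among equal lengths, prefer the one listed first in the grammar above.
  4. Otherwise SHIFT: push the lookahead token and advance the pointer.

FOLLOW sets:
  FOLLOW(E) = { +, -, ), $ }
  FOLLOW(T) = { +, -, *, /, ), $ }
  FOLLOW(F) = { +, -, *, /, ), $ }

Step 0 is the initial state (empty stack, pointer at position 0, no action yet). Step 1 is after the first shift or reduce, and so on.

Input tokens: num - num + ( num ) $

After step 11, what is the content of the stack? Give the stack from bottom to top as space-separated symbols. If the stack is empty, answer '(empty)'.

Answer: E + (

Derivation:
Step 1: shift num. Stack=[num] ptr=1 lookahead=- remaining=[- num + ( num ) $]
Step 2: reduce F->num. Stack=[F] ptr=1 lookahead=- remaining=[- num + ( num ) $]
Step 3: reduce T->F. Stack=[T] ptr=1 lookahead=- remaining=[- num + ( num ) $]
Step 4: reduce E->T. Stack=[E] ptr=1 lookahead=- remaining=[- num + ( num ) $]
Step 5: shift -. Stack=[E -] ptr=2 lookahead=num remaining=[num + ( num ) $]
Step 6: shift num. Stack=[E - num] ptr=3 lookahead=+ remaining=[+ ( num ) $]
Step 7: reduce F->num. Stack=[E - F] ptr=3 lookahead=+ remaining=[+ ( num ) $]
Step 8: reduce T->F. Stack=[E - T] ptr=3 lookahead=+ remaining=[+ ( num ) $]
Step 9: reduce E->E - T. Stack=[E] ptr=3 lookahead=+ remaining=[+ ( num ) $]
Step 10: shift +. Stack=[E +] ptr=4 lookahead=( remaining=[( num ) $]
Step 11: shift (. Stack=[E + (] ptr=5 lookahead=num remaining=[num ) $]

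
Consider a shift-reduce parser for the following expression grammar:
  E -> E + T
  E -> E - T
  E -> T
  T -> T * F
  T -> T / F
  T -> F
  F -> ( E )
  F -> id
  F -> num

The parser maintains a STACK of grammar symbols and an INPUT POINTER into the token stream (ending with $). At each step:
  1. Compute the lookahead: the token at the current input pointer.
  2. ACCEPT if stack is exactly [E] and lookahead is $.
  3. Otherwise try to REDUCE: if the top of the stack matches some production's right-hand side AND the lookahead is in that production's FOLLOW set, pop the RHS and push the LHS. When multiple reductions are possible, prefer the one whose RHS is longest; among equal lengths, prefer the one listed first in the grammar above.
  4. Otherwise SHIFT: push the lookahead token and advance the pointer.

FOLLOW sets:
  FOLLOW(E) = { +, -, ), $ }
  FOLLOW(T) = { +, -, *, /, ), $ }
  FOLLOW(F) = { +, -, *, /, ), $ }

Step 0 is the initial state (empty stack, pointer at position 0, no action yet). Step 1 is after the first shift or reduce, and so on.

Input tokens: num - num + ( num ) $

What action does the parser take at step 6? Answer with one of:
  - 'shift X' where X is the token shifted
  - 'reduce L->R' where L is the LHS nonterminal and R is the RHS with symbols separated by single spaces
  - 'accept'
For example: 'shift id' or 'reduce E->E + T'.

Answer: shift num

Derivation:
Step 1: shift num. Stack=[num] ptr=1 lookahead=- remaining=[- num + ( num ) $]
Step 2: reduce F->num. Stack=[F] ptr=1 lookahead=- remaining=[- num + ( num ) $]
Step 3: reduce T->F. Stack=[T] ptr=1 lookahead=- remaining=[- num + ( num ) $]
Step 4: reduce E->T. Stack=[E] ptr=1 lookahead=- remaining=[- num + ( num ) $]
Step 5: shift -. Stack=[E -] ptr=2 lookahead=num remaining=[num + ( num ) $]
Step 6: shift num. Stack=[E - num] ptr=3 lookahead=+ remaining=[+ ( num ) $]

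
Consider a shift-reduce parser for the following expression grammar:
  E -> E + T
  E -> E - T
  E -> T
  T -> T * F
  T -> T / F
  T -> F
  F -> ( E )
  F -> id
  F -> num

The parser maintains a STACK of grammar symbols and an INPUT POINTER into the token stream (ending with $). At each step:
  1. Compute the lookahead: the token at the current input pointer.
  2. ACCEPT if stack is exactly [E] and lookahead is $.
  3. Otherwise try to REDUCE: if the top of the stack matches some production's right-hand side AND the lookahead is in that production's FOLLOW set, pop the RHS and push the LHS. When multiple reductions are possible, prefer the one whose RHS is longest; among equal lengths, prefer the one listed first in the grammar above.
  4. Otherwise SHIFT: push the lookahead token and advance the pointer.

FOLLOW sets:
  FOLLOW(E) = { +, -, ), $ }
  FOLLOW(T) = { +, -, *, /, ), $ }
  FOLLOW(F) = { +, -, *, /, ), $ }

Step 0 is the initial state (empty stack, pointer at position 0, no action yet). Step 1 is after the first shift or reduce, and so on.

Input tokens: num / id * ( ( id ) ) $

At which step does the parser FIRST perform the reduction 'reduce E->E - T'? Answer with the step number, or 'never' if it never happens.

Step 1: shift num. Stack=[num] ptr=1 lookahead=/ remaining=[/ id * ( ( id ) ) $]
Step 2: reduce F->num. Stack=[F] ptr=1 lookahead=/ remaining=[/ id * ( ( id ) ) $]
Step 3: reduce T->F. Stack=[T] ptr=1 lookahead=/ remaining=[/ id * ( ( id ) ) $]
Step 4: shift /. Stack=[T /] ptr=2 lookahead=id remaining=[id * ( ( id ) ) $]
Step 5: shift id. Stack=[T / id] ptr=3 lookahead=* remaining=[* ( ( id ) ) $]
Step 6: reduce F->id. Stack=[T / F] ptr=3 lookahead=* remaining=[* ( ( id ) ) $]
Step 7: reduce T->T / F. Stack=[T] ptr=3 lookahead=* remaining=[* ( ( id ) ) $]
Step 8: shift *. Stack=[T *] ptr=4 lookahead=( remaining=[( ( id ) ) $]
Step 9: shift (. Stack=[T * (] ptr=5 lookahead=( remaining=[( id ) ) $]
Step 10: shift (. Stack=[T * ( (] ptr=6 lookahead=id remaining=[id ) ) $]
Step 11: shift id. Stack=[T * ( ( id] ptr=7 lookahead=) remaining=[) ) $]
Step 12: reduce F->id. Stack=[T * ( ( F] ptr=7 lookahead=) remaining=[) ) $]
Step 13: reduce T->F. Stack=[T * ( ( T] ptr=7 lookahead=) remaining=[) ) $]
Step 14: reduce E->T. Stack=[T * ( ( E] ptr=7 lookahead=) remaining=[) ) $]
Step 15: shift ). Stack=[T * ( ( E )] ptr=8 lookahead=) remaining=[) $]
Step 16: reduce F->( E ). Stack=[T * ( F] ptr=8 lookahead=) remaining=[) $]
Step 17: reduce T->F. Stack=[T * ( T] ptr=8 lookahead=) remaining=[) $]
Step 18: reduce E->T. Stack=[T * ( E] ptr=8 lookahead=) remaining=[) $]
Step 19: shift ). Stack=[T * ( E )] ptr=9 lookahead=$ remaining=[$]
Step 20: reduce F->( E ). Stack=[T * F] ptr=9 lookahead=$ remaining=[$]
Step 21: reduce T->T * F. Stack=[T] ptr=9 lookahead=$ remaining=[$]
Step 22: reduce E->T. Stack=[E] ptr=9 lookahead=$ remaining=[$]
Step 23: accept. Stack=[E] ptr=9 lookahead=$ remaining=[$]

Answer: never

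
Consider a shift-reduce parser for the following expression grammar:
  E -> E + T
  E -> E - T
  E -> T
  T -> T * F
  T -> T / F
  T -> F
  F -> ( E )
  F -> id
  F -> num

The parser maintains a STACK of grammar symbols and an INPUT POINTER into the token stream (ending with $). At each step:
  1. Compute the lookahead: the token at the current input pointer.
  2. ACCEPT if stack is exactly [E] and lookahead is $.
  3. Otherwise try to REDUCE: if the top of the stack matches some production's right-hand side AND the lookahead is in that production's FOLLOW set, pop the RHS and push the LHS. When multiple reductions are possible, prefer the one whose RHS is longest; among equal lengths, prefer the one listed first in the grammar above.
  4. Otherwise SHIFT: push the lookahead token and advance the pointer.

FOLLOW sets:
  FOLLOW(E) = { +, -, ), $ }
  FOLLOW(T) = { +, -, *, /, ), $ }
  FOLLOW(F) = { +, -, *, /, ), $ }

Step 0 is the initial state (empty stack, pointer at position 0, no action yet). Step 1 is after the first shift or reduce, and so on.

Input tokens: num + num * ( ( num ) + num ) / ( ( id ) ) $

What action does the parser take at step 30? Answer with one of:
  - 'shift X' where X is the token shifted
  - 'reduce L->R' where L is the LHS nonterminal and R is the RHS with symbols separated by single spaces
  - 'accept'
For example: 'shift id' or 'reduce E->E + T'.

Answer: shift (

Derivation:
Step 1: shift num. Stack=[num] ptr=1 lookahead=+ remaining=[+ num * ( ( num ) + num ) / ( ( id ) ) $]
Step 2: reduce F->num. Stack=[F] ptr=1 lookahead=+ remaining=[+ num * ( ( num ) + num ) / ( ( id ) ) $]
Step 3: reduce T->F. Stack=[T] ptr=1 lookahead=+ remaining=[+ num * ( ( num ) + num ) / ( ( id ) ) $]
Step 4: reduce E->T. Stack=[E] ptr=1 lookahead=+ remaining=[+ num * ( ( num ) + num ) / ( ( id ) ) $]
Step 5: shift +. Stack=[E +] ptr=2 lookahead=num remaining=[num * ( ( num ) + num ) / ( ( id ) ) $]
Step 6: shift num. Stack=[E + num] ptr=3 lookahead=* remaining=[* ( ( num ) + num ) / ( ( id ) ) $]
Step 7: reduce F->num. Stack=[E + F] ptr=3 lookahead=* remaining=[* ( ( num ) + num ) / ( ( id ) ) $]
Step 8: reduce T->F. Stack=[E + T] ptr=3 lookahead=* remaining=[* ( ( num ) + num ) / ( ( id ) ) $]
Step 9: shift *. Stack=[E + T *] ptr=4 lookahead=( remaining=[( ( num ) + num ) / ( ( id ) ) $]
Step 10: shift (. Stack=[E + T * (] ptr=5 lookahead=( remaining=[( num ) + num ) / ( ( id ) ) $]
Step 11: shift (. Stack=[E + T * ( (] ptr=6 lookahead=num remaining=[num ) + num ) / ( ( id ) ) $]
Step 12: shift num. Stack=[E + T * ( ( num] ptr=7 lookahead=) remaining=[) + num ) / ( ( id ) ) $]
Step 13: reduce F->num. Stack=[E + T * ( ( F] ptr=7 lookahead=) remaining=[) + num ) / ( ( id ) ) $]
Step 14: reduce T->F. Stack=[E + T * ( ( T] ptr=7 lookahead=) remaining=[) + num ) / ( ( id ) ) $]
Step 15: reduce E->T. Stack=[E + T * ( ( E] ptr=7 lookahead=) remaining=[) + num ) / ( ( id ) ) $]
Step 16: shift ). Stack=[E + T * ( ( E )] ptr=8 lookahead=+ remaining=[+ num ) / ( ( id ) ) $]
Step 17: reduce F->( E ). Stack=[E + T * ( F] ptr=8 lookahead=+ remaining=[+ num ) / ( ( id ) ) $]
Step 18: reduce T->F. Stack=[E + T * ( T] ptr=8 lookahead=+ remaining=[+ num ) / ( ( id ) ) $]
Step 19: reduce E->T. Stack=[E + T * ( E] ptr=8 lookahead=+ remaining=[+ num ) / ( ( id ) ) $]
Step 20: shift +. Stack=[E + T * ( E +] ptr=9 lookahead=num remaining=[num ) / ( ( id ) ) $]
Step 21: shift num. Stack=[E + T * ( E + num] ptr=10 lookahead=) remaining=[) / ( ( id ) ) $]
Step 22: reduce F->num. Stack=[E + T * ( E + F] ptr=10 lookahead=) remaining=[) / ( ( id ) ) $]
Step 23: reduce T->F. Stack=[E + T * ( E + T] ptr=10 lookahead=) remaining=[) / ( ( id ) ) $]
Step 24: reduce E->E + T. Stack=[E + T * ( E] ptr=10 lookahead=) remaining=[) / ( ( id ) ) $]
Step 25: shift ). Stack=[E + T * ( E )] ptr=11 lookahead=/ remaining=[/ ( ( id ) ) $]
Step 26: reduce F->( E ). Stack=[E + T * F] ptr=11 lookahead=/ remaining=[/ ( ( id ) ) $]
Step 27: reduce T->T * F. Stack=[E + T] ptr=11 lookahead=/ remaining=[/ ( ( id ) ) $]
Step 28: shift /. Stack=[E + T /] ptr=12 lookahead=( remaining=[( ( id ) ) $]
Step 29: shift (. Stack=[E + T / (] ptr=13 lookahead=( remaining=[( id ) ) $]
Step 30: shift (. Stack=[E + T / ( (] ptr=14 lookahead=id remaining=[id ) ) $]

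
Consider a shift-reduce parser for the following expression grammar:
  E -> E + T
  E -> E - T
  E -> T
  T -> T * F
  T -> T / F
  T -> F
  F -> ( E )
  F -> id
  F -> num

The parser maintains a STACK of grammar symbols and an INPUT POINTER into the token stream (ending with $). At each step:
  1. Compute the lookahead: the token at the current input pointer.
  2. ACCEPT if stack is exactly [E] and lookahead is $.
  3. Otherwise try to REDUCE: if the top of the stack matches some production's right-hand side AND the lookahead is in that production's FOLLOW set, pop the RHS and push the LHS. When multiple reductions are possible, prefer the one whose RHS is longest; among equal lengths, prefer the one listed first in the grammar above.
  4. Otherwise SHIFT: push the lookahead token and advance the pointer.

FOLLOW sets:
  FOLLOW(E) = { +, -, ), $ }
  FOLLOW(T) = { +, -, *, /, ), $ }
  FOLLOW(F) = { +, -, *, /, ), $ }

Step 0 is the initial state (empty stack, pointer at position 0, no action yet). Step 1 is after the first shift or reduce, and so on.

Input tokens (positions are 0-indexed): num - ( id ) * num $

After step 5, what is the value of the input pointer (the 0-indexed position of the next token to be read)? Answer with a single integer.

Answer: 2

Derivation:
Step 1: shift num. Stack=[num] ptr=1 lookahead=- remaining=[- ( id ) * num $]
Step 2: reduce F->num. Stack=[F] ptr=1 lookahead=- remaining=[- ( id ) * num $]
Step 3: reduce T->F. Stack=[T] ptr=1 lookahead=- remaining=[- ( id ) * num $]
Step 4: reduce E->T. Stack=[E] ptr=1 lookahead=- remaining=[- ( id ) * num $]
Step 5: shift -. Stack=[E -] ptr=2 lookahead=( remaining=[( id ) * num $]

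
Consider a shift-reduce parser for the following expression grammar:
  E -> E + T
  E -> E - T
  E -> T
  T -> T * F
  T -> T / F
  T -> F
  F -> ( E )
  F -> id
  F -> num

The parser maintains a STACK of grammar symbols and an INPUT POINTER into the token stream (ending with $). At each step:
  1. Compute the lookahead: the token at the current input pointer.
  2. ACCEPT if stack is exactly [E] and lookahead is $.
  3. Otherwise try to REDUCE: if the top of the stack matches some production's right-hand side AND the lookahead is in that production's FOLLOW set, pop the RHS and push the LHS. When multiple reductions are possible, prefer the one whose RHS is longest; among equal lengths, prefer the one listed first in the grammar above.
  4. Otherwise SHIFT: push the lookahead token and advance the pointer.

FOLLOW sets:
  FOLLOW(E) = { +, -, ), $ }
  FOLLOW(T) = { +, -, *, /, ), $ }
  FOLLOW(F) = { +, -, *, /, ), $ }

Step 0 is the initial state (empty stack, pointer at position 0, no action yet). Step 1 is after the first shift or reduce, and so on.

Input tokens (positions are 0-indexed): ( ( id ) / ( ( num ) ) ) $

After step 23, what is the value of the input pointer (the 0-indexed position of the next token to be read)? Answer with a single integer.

Step 1: shift (. Stack=[(] ptr=1 lookahead=( remaining=[( id ) / ( ( num ) ) ) $]
Step 2: shift (. Stack=[( (] ptr=2 lookahead=id remaining=[id ) / ( ( num ) ) ) $]
Step 3: shift id. Stack=[( ( id] ptr=3 lookahead=) remaining=[) / ( ( num ) ) ) $]
Step 4: reduce F->id. Stack=[( ( F] ptr=3 lookahead=) remaining=[) / ( ( num ) ) ) $]
Step 5: reduce T->F. Stack=[( ( T] ptr=3 lookahead=) remaining=[) / ( ( num ) ) ) $]
Step 6: reduce E->T. Stack=[( ( E] ptr=3 lookahead=) remaining=[) / ( ( num ) ) ) $]
Step 7: shift ). Stack=[( ( E )] ptr=4 lookahead=/ remaining=[/ ( ( num ) ) ) $]
Step 8: reduce F->( E ). Stack=[( F] ptr=4 lookahead=/ remaining=[/ ( ( num ) ) ) $]
Step 9: reduce T->F. Stack=[( T] ptr=4 lookahead=/ remaining=[/ ( ( num ) ) ) $]
Step 10: shift /. Stack=[( T /] ptr=5 lookahead=( remaining=[( ( num ) ) ) $]
Step 11: shift (. Stack=[( T / (] ptr=6 lookahead=( remaining=[( num ) ) ) $]
Step 12: shift (. Stack=[( T / ( (] ptr=7 lookahead=num remaining=[num ) ) ) $]
Step 13: shift num. Stack=[( T / ( ( num] ptr=8 lookahead=) remaining=[) ) ) $]
Step 14: reduce F->num. Stack=[( T / ( ( F] ptr=8 lookahead=) remaining=[) ) ) $]
Step 15: reduce T->F. Stack=[( T / ( ( T] ptr=8 lookahead=) remaining=[) ) ) $]
Step 16: reduce E->T. Stack=[( T / ( ( E] ptr=8 lookahead=) remaining=[) ) ) $]
Step 17: shift ). Stack=[( T / ( ( E )] ptr=9 lookahead=) remaining=[) ) $]
Step 18: reduce F->( E ). Stack=[( T / ( F] ptr=9 lookahead=) remaining=[) ) $]
Step 19: reduce T->F. Stack=[( T / ( T] ptr=9 lookahead=) remaining=[) ) $]
Step 20: reduce E->T. Stack=[( T / ( E] ptr=9 lookahead=) remaining=[) ) $]
Step 21: shift ). Stack=[( T / ( E )] ptr=10 lookahead=) remaining=[) $]
Step 22: reduce F->( E ). Stack=[( T / F] ptr=10 lookahead=) remaining=[) $]
Step 23: reduce T->T / F. Stack=[( T] ptr=10 lookahead=) remaining=[) $]

Answer: 10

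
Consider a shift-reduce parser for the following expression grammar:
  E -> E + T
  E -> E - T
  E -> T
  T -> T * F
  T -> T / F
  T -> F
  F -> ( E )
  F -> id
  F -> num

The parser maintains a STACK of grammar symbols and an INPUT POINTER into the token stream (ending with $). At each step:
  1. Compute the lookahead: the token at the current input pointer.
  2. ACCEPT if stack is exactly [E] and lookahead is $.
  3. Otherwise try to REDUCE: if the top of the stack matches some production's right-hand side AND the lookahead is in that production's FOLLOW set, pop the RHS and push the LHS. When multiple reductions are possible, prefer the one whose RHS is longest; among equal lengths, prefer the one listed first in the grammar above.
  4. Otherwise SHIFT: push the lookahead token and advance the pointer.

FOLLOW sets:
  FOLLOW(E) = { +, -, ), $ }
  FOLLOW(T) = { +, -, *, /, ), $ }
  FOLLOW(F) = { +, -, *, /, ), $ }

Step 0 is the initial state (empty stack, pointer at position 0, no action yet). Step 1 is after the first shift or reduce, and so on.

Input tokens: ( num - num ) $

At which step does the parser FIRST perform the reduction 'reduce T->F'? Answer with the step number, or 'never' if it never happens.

Answer: 4

Derivation:
Step 1: shift (. Stack=[(] ptr=1 lookahead=num remaining=[num - num ) $]
Step 2: shift num. Stack=[( num] ptr=2 lookahead=- remaining=[- num ) $]
Step 3: reduce F->num. Stack=[( F] ptr=2 lookahead=- remaining=[- num ) $]
Step 4: reduce T->F. Stack=[( T] ptr=2 lookahead=- remaining=[- num ) $]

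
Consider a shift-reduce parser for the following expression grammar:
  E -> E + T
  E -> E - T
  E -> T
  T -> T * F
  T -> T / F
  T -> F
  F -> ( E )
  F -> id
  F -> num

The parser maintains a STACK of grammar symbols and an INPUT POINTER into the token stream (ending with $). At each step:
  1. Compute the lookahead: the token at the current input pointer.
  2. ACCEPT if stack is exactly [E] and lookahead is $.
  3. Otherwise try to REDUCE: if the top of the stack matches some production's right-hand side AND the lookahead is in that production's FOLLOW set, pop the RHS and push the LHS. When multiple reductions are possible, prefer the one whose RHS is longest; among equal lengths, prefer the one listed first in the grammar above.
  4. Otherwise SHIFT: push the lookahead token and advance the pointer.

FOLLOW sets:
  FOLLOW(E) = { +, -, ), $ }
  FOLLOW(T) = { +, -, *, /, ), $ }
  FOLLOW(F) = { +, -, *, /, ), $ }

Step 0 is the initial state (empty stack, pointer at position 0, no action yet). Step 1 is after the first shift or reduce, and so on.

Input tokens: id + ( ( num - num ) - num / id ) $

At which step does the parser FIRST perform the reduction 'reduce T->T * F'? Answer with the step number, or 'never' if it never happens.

Answer: never

Derivation:
Step 1: shift id. Stack=[id] ptr=1 lookahead=+ remaining=[+ ( ( num - num ) - num / id ) $]
Step 2: reduce F->id. Stack=[F] ptr=1 lookahead=+ remaining=[+ ( ( num - num ) - num / id ) $]
Step 3: reduce T->F. Stack=[T] ptr=1 lookahead=+ remaining=[+ ( ( num - num ) - num / id ) $]
Step 4: reduce E->T. Stack=[E] ptr=1 lookahead=+ remaining=[+ ( ( num - num ) - num / id ) $]
Step 5: shift +. Stack=[E +] ptr=2 lookahead=( remaining=[( ( num - num ) - num / id ) $]
Step 6: shift (. Stack=[E + (] ptr=3 lookahead=( remaining=[( num - num ) - num / id ) $]
Step 7: shift (. Stack=[E + ( (] ptr=4 lookahead=num remaining=[num - num ) - num / id ) $]
Step 8: shift num. Stack=[E + ( ( num] ptr=5 lookahead=- remaining=[- num ) - num / id ) $]
Step 9: reduce F->num. Stack=[E + ( ( F] ptr=5 lookahead=- remaining=[- num ) - num / id ) $]
Step 10: reduce T->F. Stack=[E + ( ( T] ptr=5 lookahead=- remaining=[- num ) - num / id ) $]
Step 11: reduce E->T. Stack=[E + ( ( E] ptr=5 lookahead=- remaining=[- num ) - num / id ) $]
Step 12: shift -. Stack=[E + ( ( E -] ptr=6 lookahead=num remaining=[num ) - num / id ) $]
Step 13: shift num. Stack=[E + ( ( E - num] ptr=7 lookahead=) remaining=[) - num / id ) $]
Step 14: reduce F->num. Stack=[E + ( ( E - F] ptr=7 lookahead=) remaining=[) - num / id ) $]
Step 15: reduce T->F. Stack=[E + ( ( E - T] ptr=7 lookahead=) remaining=[) - num / id ) $]
Step 16: reduce E->E - T. Stack=[E + ( ( E] ptr=7 lookahead=) remaining=[) - num / id ) $]
Step 17: shift ). Stack=[E + ( ( E )] ptr=8 lookahead=- remaining=[- num / id ) $]
Step 18: reduce F->( E ). Stack=[E + ( F] ptr=8 lookahead=- remaining=[- num / id ) $]
Step 19: reduce T->F. Stack=[E + ( T] ptr=8 lookahead=- remaining=[- num / id ) $]
Step 20: reduce E->T. Stack=[E + ( E] ptr=8 lookahead=- remaining=[- num / id ) $]
Step 21: shift -. Stack=[E + ( E -] ptr=9 lookahead=num remaining=[num / id ) $]
Step 22: shift num. Stack=[E + ( E - num] ptr=10 lookahead=/ remaining=[/ id ) $]
Step 23: reduce F->num. Stack=[E + ( E - F] ptr=10 lookahead=/ remaining=[/ id ) $]
Step 24: reduce T->F. Stack=[E + ( E - T] ptr=10 lookahead=/ remaining=[/ id ) $]
Step 25: shift /. Stack=[E + ( E - T /] ptr=11 lookahead=id remaining=[id ) $]
Step 26: shift id. Stack=[E + ( E - T / id] ptr=12 lookahead=) remaining=[) $]
Step 27: reduce F->id. Stack=[E + ( E - T / F] ptr=12 lookahead=) remaining=[) $]
Step 28: reduce T->T / F. Stack=[E + ( E - T] ptr=12 lookahead=) remaining=[) $]
Step 29: reduce E->E - T. Stack=[E + ( E] ptr=12 lookahead=) remaining=[) $]
Step 30: shift ). Stack=[E + ( E )] ptr=13 lookahead=$ remaining=[$]
Step 31: reduce F->( E ). Stack=[E + F] ptr=13 lookahead=$ remaining=[$]
Step 32: reduce T->F. Stack=[E + T] ptr=13 lookahead=$ remaining=[$]
Step 33: reduce E->E + T. Stack=[E] ptr=13 lookahead=$ remaining=[$]
Step 34: accept. Stack=[E] ptr=13 lookahead=$ remaining=[$]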